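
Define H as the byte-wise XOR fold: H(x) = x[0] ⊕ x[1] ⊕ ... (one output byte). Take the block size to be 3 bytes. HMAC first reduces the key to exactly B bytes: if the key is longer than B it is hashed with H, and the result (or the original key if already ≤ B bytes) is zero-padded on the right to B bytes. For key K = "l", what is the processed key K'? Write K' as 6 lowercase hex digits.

Key "l" = 6c is 1 byte ≤ B = 3; zero-pad to 3 bytes: K' = 6c 00 00.

6c0000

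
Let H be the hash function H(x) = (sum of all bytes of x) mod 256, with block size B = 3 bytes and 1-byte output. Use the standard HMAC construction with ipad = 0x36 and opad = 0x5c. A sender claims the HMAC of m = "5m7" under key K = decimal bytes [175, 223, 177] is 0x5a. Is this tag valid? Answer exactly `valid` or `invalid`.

invalid

Key decimal bytes [175, 223, 177] = af df b1 is exactly B = 3 bytes: K' = af df b1.
K' ⊕ ipad = 99 e9 87; K' ⊕ opad = f3 83 ed.
Inner hash: sum = 153+233+135+53+109+55 = 738; mod 256 = 226 → e2.
Outer hash (recomputed tag): sum = 243+131+237+226 = 837; mod 256 = 69 → 45.
Recomputed tag = 45; claimed = 5a → mismatch.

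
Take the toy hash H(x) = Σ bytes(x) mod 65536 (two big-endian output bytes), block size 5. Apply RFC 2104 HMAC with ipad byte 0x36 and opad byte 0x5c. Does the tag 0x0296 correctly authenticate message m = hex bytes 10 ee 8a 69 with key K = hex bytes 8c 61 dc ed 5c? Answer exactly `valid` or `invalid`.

invalid

Key hex bytes 8c 61 dc ed 5c is exactly B = 5 bytes: K' = 8c 61 dc ed 5c.
K' ⊕ ipad = ba 57 ea db 6a; K' ⊕ opad = d0 3d 80 b1 00.
Inner hash: sum = 186+87+234+219+106+16+238+138+105 = 1329 → 05 31.
Outer hash (recomputed tag): sum = 208+61+128+177+0+5+49 = 628 → 02 74.
Recomputed tag = 0274; claimed = 0296 → mismatch.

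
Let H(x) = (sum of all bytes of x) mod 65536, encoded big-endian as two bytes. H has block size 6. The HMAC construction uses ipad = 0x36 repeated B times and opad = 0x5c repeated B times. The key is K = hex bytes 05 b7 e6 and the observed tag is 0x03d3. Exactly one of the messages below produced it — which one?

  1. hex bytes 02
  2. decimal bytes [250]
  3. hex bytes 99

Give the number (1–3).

Key hex bytes 05 b7 e6 is 3 bytes ≤ B = 6; zero-pad to 6 bytes: K' = 05 b7 e6 00 00 00.
K' ⊕ ipad = 33 81 d0 36 36 36; K' ⊕ opad = 59 eb ba 5c 5c 5c.
m1: inner = H(33 81 d0 36 36 36 02) = 02 28; tag = H(59 eb ba 5c 5c 5c 02 28) = 033c
m2: inner = H(33 81 d0 36 36 36 fa) = 03 20; tag = H(59 eb ba 5c 5c 5c 03 20) = 0335
m3: inner = H(33 81 d0 36 36 36 99) = 02 bf; tag = H(59 eb ba 5c 5c 5c 02 bf) = 03d3 ← matches

3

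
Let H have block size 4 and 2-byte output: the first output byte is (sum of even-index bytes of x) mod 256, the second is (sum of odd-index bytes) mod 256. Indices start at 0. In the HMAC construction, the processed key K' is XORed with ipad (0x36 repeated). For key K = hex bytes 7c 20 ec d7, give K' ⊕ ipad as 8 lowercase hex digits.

4a16dae1

Key hex bytes 7c 20 ec d7 is exactly B = 4 bytes: K' = 7c 20 ec d7.
XOR each byte with 0x36: 7c⊕36=4a, 20⊕36=16, ec⊕36=da, d7⊕36=e1.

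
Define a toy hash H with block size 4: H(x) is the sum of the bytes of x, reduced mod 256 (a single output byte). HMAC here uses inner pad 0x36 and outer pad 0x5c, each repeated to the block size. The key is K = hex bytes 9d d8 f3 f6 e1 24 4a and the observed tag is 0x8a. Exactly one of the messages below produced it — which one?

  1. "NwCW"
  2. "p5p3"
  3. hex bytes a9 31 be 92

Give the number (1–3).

Key hex bytes 9d d8 f3 f6 e1 24 4a is 7 bytes > B = 4, so hash it first: H(key) = ad, then zero-pad to 4 bytes: K' = ad 00 00 00.
K' ⊕ ipad = 9b 36 36 36; K' ⊕ opad = f1 5c 5c 5c.
m1: inner = H(9b 36 36 36 4e 77 43 57) = 9c; tag = H(f1 5c 5c 5c 9c) = a1
m2: inner = H(9b 36 36 36 70 35 70 33) = 85; tag = H(f1 5c 5c 5c 85) = 8a ← matches
m3: inner = H(9b 36 36 36 a9 31 be 92) = 67; tag = H(f1 5c 5c 5c 67) = 6c

2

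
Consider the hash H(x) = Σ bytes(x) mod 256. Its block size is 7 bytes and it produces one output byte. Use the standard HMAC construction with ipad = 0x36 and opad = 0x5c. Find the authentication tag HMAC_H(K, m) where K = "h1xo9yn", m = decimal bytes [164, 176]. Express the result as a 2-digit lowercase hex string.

Key "h1xo9yn" = 68 31 78 6f 39 79 6e is exactly B = 7 bytes: K' = 68 31 78 6f 39 79 6e.
K' ⊕ ipad = 5e 07 4e 59 0f 4f 58.  K' ⊕ opad = 34 6d 24 33 65 25 32.
Inner input = (K'⊕ipad) ∥ m = 5e 07 4e 59 0f 4f 58 ∥ a4 b0.
Inner hash: sum = 94+7+78+89+15+79+88+164+176 = 790; mod 256 = 22 → 16.
Outer input = (K'⊕opad) ∥ inner = 34 6d 24 33 65 25 32 ∥ 16.
Outer hash (tag): sum = 52+109+36+51+101+37+50+22 = 458; mod 256 = 202 → ca.

ca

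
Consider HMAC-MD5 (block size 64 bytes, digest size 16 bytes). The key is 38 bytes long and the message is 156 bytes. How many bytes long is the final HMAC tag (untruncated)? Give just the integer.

The tag is one MD5 digest: 16 bytes.

16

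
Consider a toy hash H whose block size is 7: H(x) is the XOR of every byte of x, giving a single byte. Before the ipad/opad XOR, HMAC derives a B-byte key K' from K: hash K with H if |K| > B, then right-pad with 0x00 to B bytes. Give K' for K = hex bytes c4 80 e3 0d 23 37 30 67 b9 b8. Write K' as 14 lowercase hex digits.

|K| = 10 > B = 7, so first hash the key.
H(K): XOR c4⊕80⊕e3⊕0d⊕23⊕37⊕30⊕67⊕b9⊕b8 = e8.
Zero-pad H(K) = e8 to 7 bytes: K' = e8 00 00 00 00 00 00.

e8000000000000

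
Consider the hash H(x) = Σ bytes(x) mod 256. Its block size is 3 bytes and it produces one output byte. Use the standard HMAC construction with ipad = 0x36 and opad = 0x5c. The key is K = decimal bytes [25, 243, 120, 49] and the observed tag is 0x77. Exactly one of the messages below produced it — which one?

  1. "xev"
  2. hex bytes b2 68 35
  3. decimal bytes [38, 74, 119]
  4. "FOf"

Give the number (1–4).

3

Key decimal bytes [25, 243, 120, 49] = 19 f3 78 31 is 4 bytes > B = 3, so hash it first: H(key) = b5, then zero-pad to 3 bytes: K' = b5 00 00.
K' ⊕ ipad = 83 36 36; K' ⊕ opad = e9 5c 5c.
m1: inner = H(83 36 36 78 65 76) = 42; tag = H(e9 5c 5c 42) = e3
m2: inner = H(83 36 36 b2 68 35) = 3e; tag = H(e9 5c 5c 3e) = df
m3: inner = H(83 36 36 26 4a 77) = d6; tag = H(e9 5c 5c d6) = 77 ← matches
m4: inner = H(83 36 36 46 4f 66) = ea; tag = H(e9 5c 5c ea) = 8b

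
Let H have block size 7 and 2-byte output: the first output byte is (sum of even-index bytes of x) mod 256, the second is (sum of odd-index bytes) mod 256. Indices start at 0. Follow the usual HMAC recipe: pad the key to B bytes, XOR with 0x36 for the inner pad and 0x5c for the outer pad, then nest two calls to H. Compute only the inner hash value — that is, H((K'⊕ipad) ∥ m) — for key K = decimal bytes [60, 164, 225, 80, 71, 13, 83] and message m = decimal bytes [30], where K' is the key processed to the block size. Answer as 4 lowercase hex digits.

b751

Key decimal bytes [60, 164, 225, 80, 71, 13, 83] = 3c a4 e1 50 47 0d 53 is exactly B = 7 bytes: K' = 3c a4 e1 50 47 0d 53.
K' ⊕ ipad = 0a 92 d7 66 71 3b 65.
Inner input = 0a 92 d7 66 71 3b 65 ∥ 1e.
Inner hash: even-index sum = 439 mod 256 = 183; odd-index sum = 337 mod 256 = 81 → b7 51.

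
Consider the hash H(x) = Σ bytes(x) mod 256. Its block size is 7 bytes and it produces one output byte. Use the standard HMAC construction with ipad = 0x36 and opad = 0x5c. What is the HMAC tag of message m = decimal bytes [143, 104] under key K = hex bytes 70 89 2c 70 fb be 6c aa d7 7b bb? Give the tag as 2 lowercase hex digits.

Key hex bytes 70 89 2c 70 fb be 6c aa d7 7b bb is 11 bytes > B = 7, so hash it first: H(key) = 71, then zero-pad to 7 bytes: K' = 71 00 00 00 00 00 00.
K' ⊕ ipad = 47 36 36 36 36 36 36.  K' ⊕ opad = 2d 5c 5c 5c 5c 5c 5c.
Inner input = (K'⊕ipad) ∥ m = 47 36 36 36 36 36 36 ∥ 8f 68.
Inner hash: sum = 71+54+54+54+54+54+54+143+104 = 642; mod 256 = 130 → 82.
Outer input = (K'⊕opad) ∥ inner = 2d 5c 5c 5c 5c 5c 5c ∥ 82.
Outer hash (tag): sum = 45+92+92+92+92+92+92+130 = 727; mod 256 = 215 → d7.

d7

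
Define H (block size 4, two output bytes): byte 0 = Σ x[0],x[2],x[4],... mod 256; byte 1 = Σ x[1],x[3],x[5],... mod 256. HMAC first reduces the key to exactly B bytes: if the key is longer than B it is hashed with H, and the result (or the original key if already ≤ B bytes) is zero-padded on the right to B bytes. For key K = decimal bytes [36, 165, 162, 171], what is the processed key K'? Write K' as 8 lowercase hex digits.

Key decimal bytes [36, 165, 162, 171] = 24 a5 a2 ab is exactly B = 4 bytes: K' = 24 a5 a2 ab.

24a5a2ab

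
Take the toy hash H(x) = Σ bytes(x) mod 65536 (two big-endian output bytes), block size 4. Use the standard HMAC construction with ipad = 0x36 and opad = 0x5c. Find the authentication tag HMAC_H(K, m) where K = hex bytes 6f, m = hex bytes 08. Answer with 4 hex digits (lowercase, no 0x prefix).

Key hex bytes 6f is 1 byte ≤ B = 4; zero-pad to 4 bytes: K' = 6f 00 00 00.
K' ⊕ ipad = 59 36 36 36.  K' ⊕ opad = 33 5c 5c 5c.
Inner input = (K'⊕ipad) ∥ m = 59 36 36 36 ∥ 08.
Inner hash: sum = 89+54+54+54+8 = 259 → 01 03.
Outer input = (K'⊕opad) ∥ inner = 33 5c 5c 5c ∥ 01 03.
Outer hash (tag): sum = 51+92+92+92+1+3 = 331 → 01 4b.

014b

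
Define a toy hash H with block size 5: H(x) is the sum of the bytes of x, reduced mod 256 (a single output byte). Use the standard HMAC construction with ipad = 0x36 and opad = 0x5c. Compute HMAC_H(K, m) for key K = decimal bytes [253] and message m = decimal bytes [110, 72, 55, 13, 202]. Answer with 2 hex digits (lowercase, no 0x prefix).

78

Key decimal bytes [253] = fd is 1 byte ≤ B = 5; zero-pad to 5 bytes: K' = fd 00 00 00 00.
K' ⊕ ipad = cb 36 36 36 36.  K' ⊕ opad = a1 5c 5c 5c 5c.
Inner input = (K'⊕ipad) ∥ m = cb 36 36 36 36 ∥ 6e 48 37 0d ca.
Inner hash: sum = 203+54+54+54+54+110+72+55+13+202 = 871; mod 256 = 103 → 67.
Outer input = (K'⊕opad) ∥ inner = a1 5c 5c 5c 5c ∥ 67.
Outer hash (tag): sum = 161+92+92+92+92+103 = 632; mod 256 = 120 → 78.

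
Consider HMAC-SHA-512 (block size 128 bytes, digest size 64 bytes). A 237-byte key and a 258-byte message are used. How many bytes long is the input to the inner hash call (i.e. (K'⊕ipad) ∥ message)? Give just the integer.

386

Key is 237 > 128 bytes, so it is hashed to 64 bytes then zero-padded to 128: |K'| = 128.
Inner input = (K'⊕ipad) ∥ m → 128 + 258 = 386 bytes.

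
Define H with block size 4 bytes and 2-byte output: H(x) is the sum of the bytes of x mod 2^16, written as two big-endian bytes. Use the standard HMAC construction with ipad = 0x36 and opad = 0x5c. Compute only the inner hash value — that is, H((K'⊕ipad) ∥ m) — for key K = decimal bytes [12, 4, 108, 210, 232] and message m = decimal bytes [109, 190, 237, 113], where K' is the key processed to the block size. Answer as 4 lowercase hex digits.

0329

Key decimal bytes [12, 4, 108, 210, 232] = 0c 04 6c d2 e8 is 5 bytes > B = 4, so hash it first: H(key) = 02 36, then zero-pad to 4 bytes: K' = 02 36 00 00.
K' ⊕ ipad = 34 00 36 36.
Inner input = 34 00 36 36 ∥ 6d be ed 71.
Inner hash: sum = 52+0+54+54+109+190+237+113 = 809 → 03 29.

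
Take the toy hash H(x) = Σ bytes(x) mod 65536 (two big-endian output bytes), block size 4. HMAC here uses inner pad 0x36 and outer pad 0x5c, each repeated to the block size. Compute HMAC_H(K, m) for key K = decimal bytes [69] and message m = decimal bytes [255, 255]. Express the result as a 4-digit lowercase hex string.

Key decimal bytes [69] = 45 is 1 byte ≤ B = 4; zero-pad to 4 bytes: K' = 45 00 00 00.
K' ⊕ ipad = 73 36 36 36.  K' ⊕ opad = 19 5c 5c 5c.
Inner input = (K'⊕ipad) ∥ m = 73 36 36 36 ∥ ff ff.
Inner hash: sum = 115+54+54+54+255+255 = 787 → 03 13.
Outer input = (K'⊕opad) ∥ inner = 19 5c 5c 5c ∥ 03 13.
Outer hash (tag): sum = 25+92+92+92+3+19 = 323 → 01 43.

0143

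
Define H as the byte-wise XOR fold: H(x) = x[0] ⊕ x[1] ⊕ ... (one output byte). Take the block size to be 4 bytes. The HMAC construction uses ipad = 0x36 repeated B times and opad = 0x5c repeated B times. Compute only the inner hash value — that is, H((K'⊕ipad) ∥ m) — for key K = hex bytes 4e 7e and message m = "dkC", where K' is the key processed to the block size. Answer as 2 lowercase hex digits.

7c

Key hex bytes 4e 7e is 2 bytes ≤ B = 4; zero-pad to 4 bytes: K' = 4e 7e 00 00.
K' ⊕ ipad = 78 48 36 36.
Inner input = 78 48 36 36 ∥ 64 6b 43.
Inner hash: XOR 78⊕48⊕36⊕36⊕64⊕6b⊕43 = 7c.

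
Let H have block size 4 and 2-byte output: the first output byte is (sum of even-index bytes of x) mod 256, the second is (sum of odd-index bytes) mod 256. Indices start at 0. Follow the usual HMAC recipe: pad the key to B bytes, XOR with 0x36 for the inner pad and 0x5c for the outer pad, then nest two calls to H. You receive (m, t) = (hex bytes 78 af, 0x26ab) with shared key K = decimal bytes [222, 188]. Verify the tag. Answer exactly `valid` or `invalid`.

Key decimal bytes [222, 188] = de bc is 2 bytes ≤ B = 4; zero-pad to 4 bytes: K' = de bc 00 00.
K' ⊕ ipad = e8 8a 36 36; K' ⊕ opad = 82 e0 5c 5c.
Inner hash: even-index sum = 406 mod 256 = 150; odd-index sum = 367 mod 256 = 111 → 96 6f.
Outer hash (recomputed tag): even-index sum = 372 mod 256 = 116; odd-index sum = 427 mod 256 = 171 → 74 ab.
Recomputed tag = 74ab; claimed = 26ab → mismatch.

invalid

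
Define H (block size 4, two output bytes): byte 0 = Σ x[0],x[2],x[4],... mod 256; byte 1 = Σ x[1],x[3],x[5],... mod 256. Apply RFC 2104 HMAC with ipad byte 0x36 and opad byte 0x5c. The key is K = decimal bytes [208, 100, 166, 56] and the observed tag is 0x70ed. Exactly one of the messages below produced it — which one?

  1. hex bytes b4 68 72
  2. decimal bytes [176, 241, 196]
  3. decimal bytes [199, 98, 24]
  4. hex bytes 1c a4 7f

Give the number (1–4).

2

Key decimal bytes [208, 100, 166, 56] = d0 64 a6 38 is exactly B = 4 bytes: K' = d0 64 a6 38.
K' ⊕ ipad = e6 52 90 0e; K' ⊕ opad = 8c 38 fa 64.
m1: inner = H(e6 52 90 0e b4 68 72) = 9c c8; tag = H(8c 38 fa 64 9c c8) = 2264
m2: inner = H(e6 52 90 0e b0 f1 c4) = ea 51; tag = H(8c 38 fa 64 ea 51) = 70ed ← matches
m3: inner = H(e6 52 90 0e c7 62 18) = 55 c2; tag = H(8c 38 fa 64 55 c2) = db5e
m4: inner = H(e6 52 90 0e 1c a4 7f) = 11 04; tag = H(8c 38 fa 64 11 04) = 97a0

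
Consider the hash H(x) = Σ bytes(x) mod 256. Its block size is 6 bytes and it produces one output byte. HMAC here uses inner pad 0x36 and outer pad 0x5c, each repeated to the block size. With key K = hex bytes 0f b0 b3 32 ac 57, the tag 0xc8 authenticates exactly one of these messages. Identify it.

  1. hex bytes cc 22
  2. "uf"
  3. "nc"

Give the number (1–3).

1

Key hex bytes 0f b0 b3 32 ac 57 is exactly B = 6 bytes: K' = 0f b0 b3 32 ac 57.
K' ⊕ ipad = 39 86 85 04 9a 61; K' ⊕ opad = 53 ec ef 6e f0 0b.
m1: inner = H(39 86 85 04 9a 61 cc 22) = 31; tag = H(53 ec ef 6e f0 0b 31) = c8 ← matches
m2: inner = H(39 86 85 04 9a 61 75 66) = 1e; tag = H(53 ec ef 6e f0 0b 1e) = b5
m3: inner = H(39 86 85 04 9a 61 6e 63) = 14; tag = H(53 ec ef 6e f0 0b 14) = ab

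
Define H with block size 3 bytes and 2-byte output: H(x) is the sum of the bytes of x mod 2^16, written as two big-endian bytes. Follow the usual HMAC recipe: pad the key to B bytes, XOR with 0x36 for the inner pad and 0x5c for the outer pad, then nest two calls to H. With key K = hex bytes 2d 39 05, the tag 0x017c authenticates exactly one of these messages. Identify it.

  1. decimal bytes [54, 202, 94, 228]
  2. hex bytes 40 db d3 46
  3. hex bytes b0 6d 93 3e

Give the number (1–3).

3

Key hex bytes 2d 39 05 is exactly B = 3 bytes: K' = 2d 39 05.
K' ⊕ ipad = 1b 0f 33; K' ⊕ opad = 71 65 59.
m1: inner = H(1b 0f 33 36 ca 5e e4) = 02 9f; tag = H(71 65 59 02 9f) = 01d0
m2: inner = H(1b 0f 33 40 db d3 46) = 02 91; tag = H(71 65 59 02 91) = 01c2
m3: inner = H(1b 0f 33 b0 6d 93 3e) = 02 4b; tag = H(71 65 59 02 4b) = 017c ← matches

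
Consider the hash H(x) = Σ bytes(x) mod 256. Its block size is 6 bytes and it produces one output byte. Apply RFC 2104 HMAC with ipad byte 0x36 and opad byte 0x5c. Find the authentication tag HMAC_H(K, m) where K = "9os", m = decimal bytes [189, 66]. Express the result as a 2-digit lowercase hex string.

29

Key "9os" = 39 6f 73 is 3 bytes ≤ B = 6; zero-pad to 6 bytes: K' = 39 6f 73 00 00 00.
K' ⊕ ipad = 0f 59 45 36 36 36.  K' ⊕ opad = 65 33 2f 5c 5c 5c.
Inner input = (K'⊕ipad) ∥ m = 0f 59 45 36 36 36 ∥ bd 42.
Inner hash: sum = 15+89+69+54+54+54+189+66 = 590; mod 256 = 78 → 4e.
Outer input = (K'⊕opad) ∥ inner = 65 33 2f 5c 5c 5c ∥ 4e.
Outer hash (tag): sum = 101+51+47+92+92+92+78 = 553; mod 256 = 41 → 29.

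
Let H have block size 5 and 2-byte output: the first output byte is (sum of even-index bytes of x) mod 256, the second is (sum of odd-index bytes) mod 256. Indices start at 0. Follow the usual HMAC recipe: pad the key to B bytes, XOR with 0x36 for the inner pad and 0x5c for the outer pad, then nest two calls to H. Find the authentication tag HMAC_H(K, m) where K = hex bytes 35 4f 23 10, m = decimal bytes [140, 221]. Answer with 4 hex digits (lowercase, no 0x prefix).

6f8a

Key hex bytes 35 4f 23 10 is 4 bytes ≤ B = 5; zero-pad to 5 bytes: K' = 35 4f 23 10 00.
K' ⊕ ipad = 03 79 15 26 36.  K' ⊕ opad = 69 13 7f 4c 5c.
Inner input = (K'⊕ipad) ∥ m = 03 79 15 26 36 ∥ 8c dd.
Inner hash: even-index sum = 299 mod 256 = 43; odd-index sum = 299 mod 256 = 43 → 2b 2b.
Outer input = (K'⊕opad) ∥ inner = 69 13 7f 4c 5c ∥ 2b 2b.
Outer hash (tag): even-index sum = 367 mod 256 = 111; odd-index sum = 138 mod 256 = 138 → 6f 8a.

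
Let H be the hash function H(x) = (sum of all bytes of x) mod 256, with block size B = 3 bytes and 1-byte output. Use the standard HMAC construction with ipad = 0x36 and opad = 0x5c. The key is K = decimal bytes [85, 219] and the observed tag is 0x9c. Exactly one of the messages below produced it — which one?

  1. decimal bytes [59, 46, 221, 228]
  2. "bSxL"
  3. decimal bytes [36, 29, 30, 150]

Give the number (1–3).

Key decimal bytes [85, 219] = 55 db is 2 bytes ≤ B = 3; zero-pad to 3 bytes: K' = 55 db 00.
K' ⊕ ipad = 63 ed 36; K' ⊕ opad = 09 87 5c.
m1: inner = H(63 ed 36 3b 2e dd e4) = b0; tag = H(09 87 5c b0) = 9c ← matches
m2: inner = H(63 ed 36 62 53 78 4c) = ff; tag = H(09 87 5c ff) = eb
m3: inner = H(63 ed 36 24 1d 1e 96) = 7b; tag = H(09 87 5c 7b) = 67

1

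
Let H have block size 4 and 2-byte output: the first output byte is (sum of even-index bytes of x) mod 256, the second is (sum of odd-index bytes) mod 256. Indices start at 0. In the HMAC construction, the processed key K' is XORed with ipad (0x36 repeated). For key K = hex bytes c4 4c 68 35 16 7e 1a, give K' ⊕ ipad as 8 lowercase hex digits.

Key hex bytes c4 4c 68 35 16 7e 1a is 7 bytes > B = 4, so hash it first: H(key) = 5c ff, then zero-pad to 4 bytes: K' = 5c ff 00 00.
XOR each byte with 0x36: 5c⊕36=6a, ff⊕36=c9, 00⊕36=36, 00⊕36=36.

6ac93636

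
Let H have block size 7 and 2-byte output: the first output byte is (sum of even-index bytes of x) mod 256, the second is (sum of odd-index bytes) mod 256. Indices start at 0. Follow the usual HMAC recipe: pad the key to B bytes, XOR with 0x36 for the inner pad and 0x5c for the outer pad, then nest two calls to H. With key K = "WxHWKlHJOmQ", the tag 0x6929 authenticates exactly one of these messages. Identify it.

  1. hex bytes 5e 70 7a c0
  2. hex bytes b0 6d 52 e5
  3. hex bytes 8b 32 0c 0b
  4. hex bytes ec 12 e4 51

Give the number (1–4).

3

Key "WxHWKlHJOmQ" = 57 78 48 57 4b 6c 48 4a 4f 6d 51 is 11 bytes > B = 7, so hash it first: H(key) = d2 f2, then zero-pad to 7 bytes: K' = d2 f2 00 00 00 00 00.
K' ⊕ ipad = e4 c4 36 36 36 36 36; K' ⊕ opad = 8e ae 5c 5c 5c 5c 5c.
m1: inner = H(e4 c4 36 36 36 36 36 5e 70 7a c0) = b6 08; tag = H(8e ae 5c 5c 5c 5c 5c b6 08) = aa1c
m2: inner = H(e4 c4 36 36 36 36 36 b0 6d 52 e5) = d8 32; tag = H(8e ae 5c 5c 5c 5c 5c d8 32) = d43e
m3: inner = H(e4 c4 36 36 36 36 36 8b 32 0c 0b) = c3 c7; tag = H(8e ae 5c 5c 5c 5c 5c c3 c7) = 6929 ← matches
m4: inner = H(e4 c4 36 36 36 36 36 ec 12 e4 51) = e9 00; tag = H(8e ae 5c 5c 5c 5c 5c e9 00) = a24f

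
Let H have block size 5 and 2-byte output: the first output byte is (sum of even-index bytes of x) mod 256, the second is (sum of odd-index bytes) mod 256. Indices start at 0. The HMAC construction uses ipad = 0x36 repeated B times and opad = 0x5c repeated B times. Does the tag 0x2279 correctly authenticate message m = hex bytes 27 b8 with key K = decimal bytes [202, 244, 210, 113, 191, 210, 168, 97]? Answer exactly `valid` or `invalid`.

Key decimal bytes [202, 244, 210, 113, 191, 210, 168, 97] = ca f4 d2 71 bf d2 a8 61 is 8 bytes > B = 5, so hash it first: H(key) = 03 98, then zero-pad to 5 bytes: K' = 03 98 00 00 00.
K' ⊕ ipad = 35 ae 36 36 36; K' ⊕ opad = 5f c4 5c 5c 5c.
Inner hash: even-index sum = 345 mod 256 = 89; odd-index sum = 267 mod 256 = 11 → 59 0b.
Outer hash (recomputed tag): even-index sum = 290 mod 256 = 34; odd-index sum = 377 mod 256 = 121 → 22 79.
Recomputed tag = 2279; claimed = 2279 → match.

valid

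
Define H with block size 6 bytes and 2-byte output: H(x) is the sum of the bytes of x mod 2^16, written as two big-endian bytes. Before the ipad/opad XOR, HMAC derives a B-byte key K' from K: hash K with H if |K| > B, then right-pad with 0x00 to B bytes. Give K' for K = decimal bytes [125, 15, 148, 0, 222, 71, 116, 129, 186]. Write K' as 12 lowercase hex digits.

03f400000000

|K| = 9 > B = 6, so first hash the key.
H(K): sum = 125+15+148+0+222+71+116+129+186 = 1012 → 03 f4.
Zero-pad H(K) = 03 f4 to 6 bytes: K' = 03 f4 00 00 00 00.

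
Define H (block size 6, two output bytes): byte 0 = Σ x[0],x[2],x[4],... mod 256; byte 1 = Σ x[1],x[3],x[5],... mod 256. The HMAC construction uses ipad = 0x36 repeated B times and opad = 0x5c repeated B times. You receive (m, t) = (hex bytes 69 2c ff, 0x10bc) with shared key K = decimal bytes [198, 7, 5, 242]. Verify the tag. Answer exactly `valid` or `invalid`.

Key decimal bytes [198, 7, 5, 242] = c6 07 05 f2 is 4 bytes ≤ B = 6; zero-pad to 6 bytes: K' = c6 07 05 f2 00 00.
K' ⊕ ipad = f0 31 33 c4 36 36; K' ⊕ opad = 9a 5b 59 ae 5c 5c.
Inner hash: even-index sum = 705 mod 256 = 193; odd-index sum = 343 mod 256 = 87 → c1 57.
Outer hash (recomputed tag): even-index sum = 528 mod 256 = 16; odd-index sum = 444 mod 256 = 188 → 10 bc.
Recomputed tag = 10bc; claimed = 10bc → match.

valid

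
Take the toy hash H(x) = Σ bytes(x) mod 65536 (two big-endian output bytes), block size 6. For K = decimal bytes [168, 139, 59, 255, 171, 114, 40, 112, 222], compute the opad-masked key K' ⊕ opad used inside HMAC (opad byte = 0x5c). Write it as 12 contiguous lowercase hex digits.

Key decimal bytes [168, 139, 59, 255, 171, 114, 40, 112, 222] = a8 8b 3b ff ab 72 28 70 de is 9 bytes > B = 6, so hash it first: H(key) = 05 00, then zero-pad to 6 bytes: K' = 05 00 00 00 00 00.
XOR each byte with 0x5c: 05⊕5c=59, 00⊕5c=5c, 00⊕5c=5c, 00⊕5c=5c, 00⊕5c=5c, 00⊕5c=5c.

595c5c5c5c5c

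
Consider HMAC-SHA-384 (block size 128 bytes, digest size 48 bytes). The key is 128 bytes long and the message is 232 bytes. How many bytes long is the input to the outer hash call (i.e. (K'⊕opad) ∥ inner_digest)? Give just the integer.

176

Key is 128 ≤ 128 bytes, zero-padded: |K'| = 128.
Outer input = (K'⊕opad) ∥ H(inner) → 128 + 48 = 176 bytes.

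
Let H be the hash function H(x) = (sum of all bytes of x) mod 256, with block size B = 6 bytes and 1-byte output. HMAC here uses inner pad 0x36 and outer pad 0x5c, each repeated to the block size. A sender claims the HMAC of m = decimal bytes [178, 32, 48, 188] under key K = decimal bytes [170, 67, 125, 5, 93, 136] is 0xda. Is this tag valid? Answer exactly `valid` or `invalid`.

valid

Key decimal bytes [170, 67, 125, 5, 93, 136] = aa 43 7d 05 5d 88 is exactly B = 6 bytes: K' = aa 43 7d 05 5d 88.
K' ⊕ ipad = 9c 75 4b 33 6b be; K' ⊕ opad = f6 1f 21 59 01 d4.
Inner hash: sum = 156+117+75+51+107+190+178+32+48+188 = 1142; mod 256 = 118 → 76.
Outer hash (recomputed tag): sum = 246+31+33+89+1+212+118 = 730; mod 256 = 218 → da.
Recomputed tag = da; claimed = da → match.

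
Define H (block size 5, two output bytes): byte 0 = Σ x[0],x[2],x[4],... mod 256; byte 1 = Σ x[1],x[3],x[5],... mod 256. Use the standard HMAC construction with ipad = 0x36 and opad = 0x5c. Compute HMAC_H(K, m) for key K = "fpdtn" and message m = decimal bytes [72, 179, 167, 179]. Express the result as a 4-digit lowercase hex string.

1bb4

Key "fpdtn" = 66 70 64 74 6e is exactly B = 5 bytes: K' = 66 70 64 74 6e.
K' ⊕ ipad = 50 46 52 42 58.  K' ⊕ opad = 3a 2c 38 28 32.
Inner input = (K'⊕ipad) ∥ m = 50 46 52 42 58 ∥ 48 b3 a7 b3.
Inner hash: even-index sum = 608 mod 256 = 96; odd-index sum = 375 mod 256 = 119 → 60 77.
Outer input = (K'⊕opad) ∥ inner = 3a 2c 38 28 32 ∥ 60 77.
Outer hash (tag): even-index sum = 283 mod 256 = 27; odd-index sum = 180 mod 256 = 180 → 1b b4.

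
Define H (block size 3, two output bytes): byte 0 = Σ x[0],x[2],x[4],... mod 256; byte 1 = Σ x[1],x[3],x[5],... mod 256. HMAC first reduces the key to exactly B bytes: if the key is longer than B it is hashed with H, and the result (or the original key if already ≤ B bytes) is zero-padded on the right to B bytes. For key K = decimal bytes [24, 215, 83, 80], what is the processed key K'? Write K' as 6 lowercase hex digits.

|K| = 4 > B = 3, so first hash the key.
H(K): even-index sum = 107 mod 256 = 107; odd-index sum = 295 mod 256 = 39 → 6b 27.
Zero-pad H(K) = 6b 27 to 3 bytes: K' = 6b 27 00.

6b2700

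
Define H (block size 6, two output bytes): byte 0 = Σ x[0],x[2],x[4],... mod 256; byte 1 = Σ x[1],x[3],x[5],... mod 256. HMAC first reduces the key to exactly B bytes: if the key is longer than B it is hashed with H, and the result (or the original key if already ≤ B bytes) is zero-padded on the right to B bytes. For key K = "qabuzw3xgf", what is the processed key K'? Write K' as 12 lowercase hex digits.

|K| = 10 > B = 6, so first hash the key.
H(K): even-index sum = 487 mod 256 = 231; odd-index sum = 555 mod 256 = 43 → e7 2b.
Zero-pad H(K) = e7 2b to 6 bytes: K' = e7 2b 00 00 00 00.

e72b00000000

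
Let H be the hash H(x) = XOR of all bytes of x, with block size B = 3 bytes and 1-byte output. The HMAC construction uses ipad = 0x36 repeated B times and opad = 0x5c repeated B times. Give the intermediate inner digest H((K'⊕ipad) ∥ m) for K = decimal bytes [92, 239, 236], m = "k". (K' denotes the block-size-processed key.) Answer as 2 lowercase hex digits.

Key decimal bytes [92, 239, 236] = 5c ef ec is exactly B = 3 bytes: K' = 5c ef ec.
K' ⊕ ipad = 6a d9 da.
Inner input = 6a d9 da ∥ 6b.
Inner hash: XOR 6a⊕d9⊕da⊕6b = 02.

02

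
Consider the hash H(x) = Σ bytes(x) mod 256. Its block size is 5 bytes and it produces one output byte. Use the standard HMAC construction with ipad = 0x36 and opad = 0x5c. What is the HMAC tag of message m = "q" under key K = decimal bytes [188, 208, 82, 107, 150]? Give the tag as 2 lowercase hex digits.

bd

Key decimal bytes [188, 208, 82, 107, 150] = bc d0 52 6b 96 is exactly B = 5 bytes: K' = bc d0 52 6b 96.
K' ⊕ ipad = 8a e6 64 5d a0.  K' ⊕ opad = e0 8c 0e 37 ca.
Inner input = (K'⊕ipad) ∥ m = 8a e6 64 5d a0 ∥ 71.
Inner hash: sum = 138+230+100+93+160+113 = 834; mod 256 = 66 → 42.
Outer input = (K'⊕opad) ∥ inner = e0 8c 0e 37 ca ∥ 42.
Outer hash (tag): sum = 224+140+14+55+202+66 = 701; mod 256 = 189 → bd.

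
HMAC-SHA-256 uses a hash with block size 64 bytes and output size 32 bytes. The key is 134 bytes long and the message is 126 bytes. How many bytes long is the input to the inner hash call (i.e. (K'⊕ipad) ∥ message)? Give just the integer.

Key is 134 > 64 bytes, so it is hashed to 32 bytes then zero-padded to 64: |K'| = 64.
Inner input = (K'⊕ipad) ∥ m → 64 + 126 = 190 bytes.

190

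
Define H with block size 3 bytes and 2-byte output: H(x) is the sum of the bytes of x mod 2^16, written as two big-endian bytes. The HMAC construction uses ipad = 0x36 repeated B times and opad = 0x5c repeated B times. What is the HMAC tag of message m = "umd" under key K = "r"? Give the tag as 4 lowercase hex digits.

Key "r" = 72 is 1 byte ≤ B = 3; zero-pad to 3 bytes: K' = 72 00 00.
K' ⊕ ipad = 44 36 36.  K' ⊕ opad = 2e 5c 5c.
Inner input = (K'⊕ipad) ∥ m = 44 36 36 ∥ 75 6d 64.
Inner hash: sum = 68+54+54+117+109+100 = 502 → 01 f6.
Outer input = (K'⊕opad) ∥ inner = 2e 5c 5c ∥ 01 f6.
Outer hash (tag): sum = 46+92+92+1+246 = 477 → 01 dd.

01dd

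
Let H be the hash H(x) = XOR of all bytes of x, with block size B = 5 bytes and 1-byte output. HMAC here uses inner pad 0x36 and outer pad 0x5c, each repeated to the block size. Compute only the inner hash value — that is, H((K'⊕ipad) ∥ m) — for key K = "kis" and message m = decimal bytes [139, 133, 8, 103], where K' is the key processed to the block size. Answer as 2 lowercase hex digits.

26

Key "kis" = 6b 69 73 is 3 bytes ≤ B = 5; zero-pad to 5 bytes: K' = 6b 69 73 00 00.
K' ⊕ ipad = 5d 5f 45 36 36.
Inner input = 5d 5f 45 36 36 ∥ 8b 85 08 67.
Inner hash: XOR 5d⊕5f⊕45⊕36⊕36⊕8b⊕85⊕08⊕67 = 26.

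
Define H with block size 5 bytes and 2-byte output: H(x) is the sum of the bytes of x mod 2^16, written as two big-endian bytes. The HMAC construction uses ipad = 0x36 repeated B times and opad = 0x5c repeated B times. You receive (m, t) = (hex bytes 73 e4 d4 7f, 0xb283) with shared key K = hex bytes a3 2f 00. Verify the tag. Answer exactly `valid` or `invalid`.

invalid

Key hex bytes a3 2f 00 is 3 bytes ≤ B = 5; zero-pad to 5 bytes: K' = a3 2f 00 00 00.
K' ⊕ ipad = 95 19 36 36 36; K' ⊕ opad = ff 73 5c 5c 5c.
Inner hash: sum = 149+25+54+54+54+115+228+212+127 = 1018 → 03 fa.
Outer hash (recomputed tag): sum = 255+115+92+92+92+3+250 = 899 → 03 83.
Recomputed tag = 0383; claimed = b283 → mismatch.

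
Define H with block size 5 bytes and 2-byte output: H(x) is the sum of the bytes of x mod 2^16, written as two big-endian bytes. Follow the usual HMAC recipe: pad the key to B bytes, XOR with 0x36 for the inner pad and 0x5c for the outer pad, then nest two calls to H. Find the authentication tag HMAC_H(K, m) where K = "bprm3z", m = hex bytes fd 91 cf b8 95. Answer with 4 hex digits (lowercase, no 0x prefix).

Key "bprm3z" = 62 70 72 6d 33 7a is 6 bytes > B = 5, so hash it first: H(key) = 02 5e, then zero-pad to 5 bytes: K' = 02 5e 00 00 00.
K' ⊕ ipad = 34 68 36 36 36.  K' ⊕ opad = 5e 02 5c 5c 5c.
Inner input = (K'⊕ipad) ∥ m = 34 68 36 36 36 ∥ fd 91 cf b8 95.
Inner hash: sum = 52+104+54+54+54+253+145+207+184+149 = 1256 → 04 e8.
Outer input = (K'⊕opad) ∥ inner = 5e 02 5c 5c 5c ∥ 04 e8.
Outer hash (tag): sum = 94+2+92+92+92+4+232 = 608 → 02 60.

0260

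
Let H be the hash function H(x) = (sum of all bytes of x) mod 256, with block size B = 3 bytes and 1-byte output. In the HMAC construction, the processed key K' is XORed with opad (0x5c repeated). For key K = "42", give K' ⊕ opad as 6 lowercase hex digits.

686e5c

Key "42" = 34 32 is 2 bytes ≤ B = 3; zero-pad to 3 bytes: K' = 34 32 00.
XOR each byte with 0x5c: 34⊕5c=68, 32⊕5c=6e, 00⊕5c=5c.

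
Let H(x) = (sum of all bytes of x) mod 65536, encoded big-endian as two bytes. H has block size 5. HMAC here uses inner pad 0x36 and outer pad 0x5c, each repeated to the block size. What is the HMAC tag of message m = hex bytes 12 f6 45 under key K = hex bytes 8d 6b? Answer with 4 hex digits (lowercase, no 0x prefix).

Key hex bytes 8d 6b is 2 bytes ≤ B = 5; zero-pad to 5 bytes: K' = 8d 6b 00 00 00.
K' ⊕ ipad = bb 5d 36 36 36.  K' ⊕ opad = d1 37 5c 5c 5c.
Inner input = (K'⊕ipad) ∥ m = bb 5d 36 36 36 ∥ 12 f6 45.
Inner hash: sum = 187+93+54+54+54+18+246+69 = 775 → 03 07.
Outer input = (K'⊕opad) ∥ inner = d1 37 5c 5c 5c ∥ 03 07.
Outer hash (tag): sum = 209+55+92+92+92+3+7 = 550 → 02 26.

0226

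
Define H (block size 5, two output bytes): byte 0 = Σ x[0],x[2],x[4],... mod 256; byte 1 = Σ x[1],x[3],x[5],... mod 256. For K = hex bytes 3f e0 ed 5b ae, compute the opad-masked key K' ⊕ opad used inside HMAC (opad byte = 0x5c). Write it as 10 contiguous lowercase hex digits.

63bcb107f2

Key hex bytes 3f e0 ed 5b ae is exactly B = 5 bytes: K' = 3f e0 ed 5b ae.
XOR each byte with 0x5c: 3f⊕5c=63, e0⊕5c=bc, ed⊕5c=b1, 5b⊕5c=07, ae⊕5c=f2.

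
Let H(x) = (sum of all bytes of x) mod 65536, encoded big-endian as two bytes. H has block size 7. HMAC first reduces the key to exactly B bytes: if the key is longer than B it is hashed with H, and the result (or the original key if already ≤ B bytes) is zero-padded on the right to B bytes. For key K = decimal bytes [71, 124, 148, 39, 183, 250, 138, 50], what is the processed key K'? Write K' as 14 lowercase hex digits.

03eb0000000000

|K| = 8 > B = 7, so first hash the key.
H(K): sum = 71+124+148+39+183+250+138+50 = 1003 → 03 eb.
Zero-pad H(K) = 03 eb to 7 bytes: K' = 03 eb 00 00 00 00 00.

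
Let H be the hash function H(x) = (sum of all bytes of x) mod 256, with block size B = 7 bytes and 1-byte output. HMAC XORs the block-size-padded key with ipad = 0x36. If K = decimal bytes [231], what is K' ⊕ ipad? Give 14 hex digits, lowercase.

d1363636363636

Key decimal bytes [231] = e7 is 1 byte ≤ B = 7; zero-pad to 7 bytes: K' = e7 00 00 00 00 00 00.
XOR each byte with 0x36: e7⊕36=d1, 00⊕36=36, 00⊕36=36, 00⊕36=36, 00⊕36=36, 00⊕36=36, 00⊕36=36.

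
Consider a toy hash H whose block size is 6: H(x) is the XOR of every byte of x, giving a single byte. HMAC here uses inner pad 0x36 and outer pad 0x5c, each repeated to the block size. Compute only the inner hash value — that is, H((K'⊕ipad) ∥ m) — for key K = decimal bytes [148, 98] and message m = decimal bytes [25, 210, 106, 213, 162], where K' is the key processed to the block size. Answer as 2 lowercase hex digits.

20

Key decimal bytes [148, 98] = 94 62 is 2 bytes ≤ B = 6; zero-pad to 6 bytes: K' = 94 62 00 00 00 00.
K' ⊕ ipad = a2 54 36 36 36 36.
Inner input = a2 54 36 36 36 36 ∥ 19 d2 6a d5 a2.
Inner hash: XOR a2⊕54⊕36⊕36⊕36⊕36⊕19⊕d2⊕6a⊕d5⊕a2 = 20.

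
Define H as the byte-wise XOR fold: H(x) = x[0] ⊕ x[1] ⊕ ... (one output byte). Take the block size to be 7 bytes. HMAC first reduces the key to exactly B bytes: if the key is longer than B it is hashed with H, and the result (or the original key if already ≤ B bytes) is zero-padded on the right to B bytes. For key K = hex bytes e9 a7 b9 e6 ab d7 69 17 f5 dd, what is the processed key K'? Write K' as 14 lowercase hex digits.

3b000000000000

|K| = 10 > B = 7, so first hash the key.
H(K): XOR e9⊕a7⊕b9⊕e6⊕ab⊕d7⊕69⊕17⊕f5⊕dd = 3b.
Zero-pad H(K) = 3b to 7 bytes: K' = 3b 00 00 00 00 00 00.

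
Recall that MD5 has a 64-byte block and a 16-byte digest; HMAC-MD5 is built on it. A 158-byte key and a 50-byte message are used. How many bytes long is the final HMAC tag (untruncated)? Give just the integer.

The tag is one MD5 digest: 16 bytes.

16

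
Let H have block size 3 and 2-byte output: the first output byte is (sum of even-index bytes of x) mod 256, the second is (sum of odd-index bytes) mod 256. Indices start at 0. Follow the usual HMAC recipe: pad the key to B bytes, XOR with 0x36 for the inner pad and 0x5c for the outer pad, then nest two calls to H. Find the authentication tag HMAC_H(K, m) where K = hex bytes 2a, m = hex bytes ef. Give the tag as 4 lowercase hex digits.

Key hex bytes 2a is 1 byte ≤ B = 3; zero-pad to 3 bytes: K' = 2a 00 00.
K' ⊕ ipad = 1c 36 36.  K' ⊕ opad = 76 5c 5c.
Inner input = (K'⊕ipad) ∥ m = 1c 36 36 ∥ ef.
Inner hash: even-index sum = 82 mod 256 = 82; odd-index sum = 293 mod 256 = 37 → 52 25.
Outer input = (K'⊕opad) ∥ inner = 76 5c 5c ∥ 52 25.
Outer hash (tag): even-index sum = 247 mod 256 = 247; odd-index sum = 174 mod 256 = 174 → f7 ae.

f7ae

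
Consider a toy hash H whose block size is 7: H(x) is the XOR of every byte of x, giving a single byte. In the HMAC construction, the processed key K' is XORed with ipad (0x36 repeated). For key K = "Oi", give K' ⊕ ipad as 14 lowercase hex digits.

795f3636363636

Key "Oi" = 4f 69 is 2 bytes ≤ B = 7; zero-pad to 7 bytes: K' = 4f 69 00 00 00 00 00.
XOR each byte with 0x36: 4f⊕36=79, 69⊕36=5f, 00⊕36=36, 00⊕36=36, 00⊕36=36, 00⊕36=36, 00⊕36=36.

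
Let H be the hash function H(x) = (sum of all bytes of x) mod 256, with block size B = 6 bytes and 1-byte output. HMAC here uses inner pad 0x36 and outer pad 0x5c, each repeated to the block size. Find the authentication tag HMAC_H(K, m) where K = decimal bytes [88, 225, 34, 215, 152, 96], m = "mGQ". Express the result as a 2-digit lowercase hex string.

Key decimal bytes [88, 225, 34, 215, 152, 96] = 58 e1 22 d7 98 60 is exactly B = 6 bytes: K' = 58 e1 22 d7 98 60.
K' ⊕ ipad = 6e d7 14 e1 ae 56.  K' ⊕ opad = 04 bd 7e 8b c4 3c.
Inner input = (K'⊕ipad) ∥ m = 6e d7 14 e1 ae 56 ∥ 6d 47 51.
Inner hash: sum = 110+215+20+225+174+86+109+71+81 = 1091; mod 256 = 67 → 43.
Outer input = (K'⊕opad) ∥ inner = 04 bd 7e 8b c4 3c ∥ 43.
Outer hash (tag): sum = 4+189+126+139+196+60+67 = 781; mod 256 = 13 → 0d.

0d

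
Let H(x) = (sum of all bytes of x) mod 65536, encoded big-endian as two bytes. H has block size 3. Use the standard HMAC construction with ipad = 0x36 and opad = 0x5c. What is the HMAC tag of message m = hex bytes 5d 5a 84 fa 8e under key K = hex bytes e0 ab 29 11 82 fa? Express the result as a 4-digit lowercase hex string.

Key hex bytes e0 ab 29 11 82 fa is 6 bytes > B = 3, so hash it first: H(key) = 03 41, then zero-pad to 3 bytes: K' = 03 41 00.
K' ⊕ ipad = 35 77 36.  K' ⊕ opad = 5f 1d 5c.
Inner input = (K'⊕ipad) ∥ m = 35 77 36 ∥ 5d 5a 84 fa 8e.
Inner hash: sum = 53+119+54+93+90+132+250+142 = 933 → 03 a5.
Outer input = (K'⊕opad) ∥ inner = 5f 1d 5c ∥ 03 a5.
Outer hash (tag): sum = 95+29+92+3+165 = 384 → 01 80.

0180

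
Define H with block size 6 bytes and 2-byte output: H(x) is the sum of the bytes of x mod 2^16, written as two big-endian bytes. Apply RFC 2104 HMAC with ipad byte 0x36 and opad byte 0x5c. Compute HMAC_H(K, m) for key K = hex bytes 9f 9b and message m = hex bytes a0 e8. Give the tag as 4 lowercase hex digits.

Key hex bytes 9f 9b is 2 bytes ≤ B = 6; zero-pad to 6 bytes: K' = 9f 9b 00 00 00 00.
K' ⊕ ipad = a9 ad 36 36 36 36.  K' ⊕ opad = c3 c7 5c 5c 5c 5c.
Inner input = (K'⊕ipad) ∥ m = a9 ad 36 36 36 36 ∥ a0 e8.
Inner hash: sum = 169+173+54+54+54+54+160+232 = 950 → 03 b6.
Outer input = (K'⊕opad) ∥ inner = c3 c7 5c 5c 5c 5c ∥ 03 b6.
Outer hash (tag): sum = 195+199+92+92+92+92+3+182 = 947 → 03 b3.

03b3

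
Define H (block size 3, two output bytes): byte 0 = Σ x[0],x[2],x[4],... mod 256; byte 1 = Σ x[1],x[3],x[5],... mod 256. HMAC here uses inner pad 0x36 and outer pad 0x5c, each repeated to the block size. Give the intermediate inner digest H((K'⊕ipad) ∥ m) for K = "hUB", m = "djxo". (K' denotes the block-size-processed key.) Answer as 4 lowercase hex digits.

ab3f

Key "hUB" = 68 55 42 is exactly B = 3 bytes: K' = 68 55 42.
K' ⊕ ipad = 5e 63 74.
Inner input = 5e 63 74 ∥ 64 6a 78 6f.
Inner hash: even-index sum = 427 mod 256 = 171; odd-index sum = 319 mod 256 = 63 → ab 3f.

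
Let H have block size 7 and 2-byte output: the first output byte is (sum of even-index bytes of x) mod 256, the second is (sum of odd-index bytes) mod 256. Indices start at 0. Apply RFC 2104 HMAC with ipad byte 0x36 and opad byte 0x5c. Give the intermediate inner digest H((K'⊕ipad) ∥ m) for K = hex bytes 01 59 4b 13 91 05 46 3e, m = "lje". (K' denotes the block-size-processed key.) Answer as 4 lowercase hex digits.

21d6

Key hex bytes 01 59 4b 13 91 05 46 3e is 8 bytes > B = 7, so hash it first: H(key) = 23 af, then zero-pad to 7 bytes: K' = 23 af 00 00 00 00 00.
K' ⊕ ipad = 15 99 36 36 36 36 36.
Inner input = 15 99 36 36 36 36 36 ∥ 6c 6a 65.
Inner hash: even-index sum = 289 mod 256 = 33; odd-index sum = 470 mod 256 = 214 → 21 d6.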